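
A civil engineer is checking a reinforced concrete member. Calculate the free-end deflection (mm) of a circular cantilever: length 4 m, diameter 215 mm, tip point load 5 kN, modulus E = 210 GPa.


I = pi * d^4 / 64 = pi * 215^4 / 64 = 104887501.03 mm^4
L = 4000.0 mm, P = 5000.0 N, E = 210000.0 MPa
delta = P * L^3 / (3 * E * I)
= 5000.0 * 4000.0^3 / (3 * 210000.0 * 104887501.03)
= 4.8427 mm

4.8427 mm


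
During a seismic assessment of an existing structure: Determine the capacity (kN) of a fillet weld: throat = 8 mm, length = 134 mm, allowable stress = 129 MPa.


Strength = throat * length * allowable stress
= 8 * 134 * 129 N
= 138288 N
= 138.29 kN

138.29 kN


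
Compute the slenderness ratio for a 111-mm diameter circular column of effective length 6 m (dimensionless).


Radius of gyration r = d / 4 = 111 / 4 = 27.75 mm
L_eff = 6000.0 mm
Slenderness ratio = L / r = 6000.0 / 27.75 = 216.22 (dimensionless)

216.22 (dimensionless)


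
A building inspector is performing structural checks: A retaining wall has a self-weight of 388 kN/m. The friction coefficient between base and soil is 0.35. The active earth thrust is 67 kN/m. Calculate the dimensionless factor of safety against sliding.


Resisting force = mu * W = 0.35 * 388 = 135.8 kN/m
FOS = Resisting / Driving = 135.8 / 67
= 2.0269 (dimensionless)

2.0269 (dimensionless)


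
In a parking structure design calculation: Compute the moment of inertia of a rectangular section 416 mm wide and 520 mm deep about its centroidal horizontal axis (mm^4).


I = b * h^3 / 12
= 416 * 520^3 / 12
= 416 * 140608000 / 12
= 4874410666.67 mm^4

4874410666.67 mm^4


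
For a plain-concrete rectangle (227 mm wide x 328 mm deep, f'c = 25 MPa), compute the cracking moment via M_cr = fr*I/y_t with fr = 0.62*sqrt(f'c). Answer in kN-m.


fr = 0.62 * sqrt(25) = 0.62 * 5.0 = 3.1 MPa
I = 227 * 328^3 / 12 = 667522858.67 mm^4
y_t = 164.0 mm
M_cr = fr * I / y_t = 3.1 * 667522858.67 / 164.0 N-mm
= 12.6178 kN-m

12.6178 kN-m


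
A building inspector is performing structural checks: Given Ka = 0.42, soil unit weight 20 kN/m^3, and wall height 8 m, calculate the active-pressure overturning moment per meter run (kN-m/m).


Pa = 0.5 * Ka * gamma * H^2
= 0.5 * 0.42 * 20 * 8^2
= 268.8 kN/m
Arm = H / 3 = 8 / 3 = 2.6667 m
Mo = Pa * arm = Pa * H / 3 = 268.8 * 8 / 3 = 716.8 kN-m/m

716.8 kN-m/m


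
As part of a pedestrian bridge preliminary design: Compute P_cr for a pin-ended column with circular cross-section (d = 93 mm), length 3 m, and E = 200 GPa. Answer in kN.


I = pi * d^4 / 64 = 3671991.72 mm^4
L = 3000.0 mm
P_cr = pi^2 * E * I / L^2
= 9.8696 * 200000.0 * 3671991.72 / 3000.0^2
= 805357.9 N = 805.3579 kN

805.3579 kN


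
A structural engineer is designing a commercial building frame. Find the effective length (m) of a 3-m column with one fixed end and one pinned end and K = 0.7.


L_eff = K * L
= 0.7 * 3
= 2.1 m

2.1 m


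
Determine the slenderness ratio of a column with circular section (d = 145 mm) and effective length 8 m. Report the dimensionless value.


Radius of gyration r = d / 4 = 145 / 4 = 36.25 mm
L_eff = 8000.0 mm
Slenderness ratio = L / r = 8000.0 / 36.25 = 220.69 (dimensionless)

220.69 (dimensionless)


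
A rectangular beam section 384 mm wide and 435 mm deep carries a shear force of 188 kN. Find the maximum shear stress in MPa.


A = b * h = 384 * 435 = 167040 mm^2
V = 188 kN = 188000.0 N
tau_max = 1.5 * V / A = 1.5 * 188000.0 / 167040
= 1.6882 MPa

1.6882 MPa


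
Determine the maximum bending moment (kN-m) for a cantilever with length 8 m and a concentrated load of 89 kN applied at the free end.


For a cantilever with a point load at the free end:
M_max = P * L = 89 * 8 = 712 kN-m

712 kN-m


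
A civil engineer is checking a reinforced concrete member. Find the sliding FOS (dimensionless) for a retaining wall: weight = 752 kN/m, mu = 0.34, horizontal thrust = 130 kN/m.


Resisting force = mu * W = 0.34 * 752 = 255.68 kN/m
FOS = Resisting / Driving = 255.68 / 130
= 1.9668 (dimensionless)

1.9668 (dimensionless)


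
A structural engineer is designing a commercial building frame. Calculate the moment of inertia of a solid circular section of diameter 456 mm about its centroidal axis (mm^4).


r = d / 2 = 456 / 2 = 228.0 mm
I = pi * r^4 / 4 = pi * 228.0^4 / 4
= 2122409932.34 mm^4

2122409932.34 mm^4


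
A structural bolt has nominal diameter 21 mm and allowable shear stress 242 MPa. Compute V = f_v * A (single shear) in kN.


A = pi * d^2 / 4 = pi * 21^2 / 4 = 346.3606 mm^2
V = f_v * A / 1000 = 242 * 346.3606 / 1000
= 83.8193 kN

83.8193 kN


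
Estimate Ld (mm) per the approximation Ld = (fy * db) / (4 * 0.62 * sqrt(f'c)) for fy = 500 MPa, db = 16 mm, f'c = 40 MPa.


Ld = (fy * db) / (4 * 0.62 * sqrt(f'c))
= (500 * 16) / (4 * 0.62 * sqrt(40))
= 8000 / 15.6849
= 510.04 mm

510.04 mm


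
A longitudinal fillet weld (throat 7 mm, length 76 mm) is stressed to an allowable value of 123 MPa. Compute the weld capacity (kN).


Strength = throat * length * allowable stress
= 7 * 76 * 123 N
= 65436 N
= 65.44 kN

65.44 kN


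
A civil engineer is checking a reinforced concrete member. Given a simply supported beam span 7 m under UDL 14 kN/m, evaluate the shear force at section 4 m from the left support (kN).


R_A = w * L / 2 = 14 * 7 / 2 = 49.0 kN
V(x) = R_A - w * x = 49.0 - 14 * 4
= -7.0 kN

-7.0 kN


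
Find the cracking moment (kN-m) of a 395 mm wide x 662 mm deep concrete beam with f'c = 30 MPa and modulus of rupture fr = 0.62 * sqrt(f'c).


fr = 0.62 * sqrt(30) = 0.62 * 5.4772 = 3.3959 MPa
I = 395 * 662^3 / 12 = 9549701963.33 mm^4
y_t = 331.0 mm
M_cr = fr * I / y_t = 3.3959 * 9549701963.33 / 331.0 N-mm
= 97.9747 kN-m

97.9747 kN-m


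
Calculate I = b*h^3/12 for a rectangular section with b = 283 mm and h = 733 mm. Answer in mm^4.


I = b * h^3 / 12
= 283 * 733^3 / 12
= 283 * 393832837 / 12
= 9287891072.58 mm^4

9287891072.58 mm^4


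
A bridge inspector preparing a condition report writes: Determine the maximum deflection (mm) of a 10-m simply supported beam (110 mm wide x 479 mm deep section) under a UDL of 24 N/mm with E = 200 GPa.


I = 110 * 479^3 / 12 = 1007437190.83 mm^4
L = 10000.0 mm, w = 24 N/mm, E = 200000.0 MPa
delta = 5 * w * L^4 / (384 * E * I)
= 5 * 24 * 10000.0^4 / (384 * 200000.0 * 1007437190.83)
= 15.5097 mm

15.5097 mm


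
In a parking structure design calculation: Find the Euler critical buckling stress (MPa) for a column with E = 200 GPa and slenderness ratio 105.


sigma_cr = pi^2 * E / lambda^2
= 9.8696 * 200000.0 / 105^2
= 9.8696 * 200000.0 / 11025
= 179.0404 MPa

179.0404 MPa


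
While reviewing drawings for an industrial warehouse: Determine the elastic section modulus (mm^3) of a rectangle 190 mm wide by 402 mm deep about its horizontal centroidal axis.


S = b * h^2 / 6
= 190 * 402^2 / 6
= 190 * 161604 / 6
= 5117460.0 mm^3

5117460.0 mm^3


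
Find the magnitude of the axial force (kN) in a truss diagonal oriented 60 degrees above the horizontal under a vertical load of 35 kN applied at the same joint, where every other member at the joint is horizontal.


At the joint, only the diagonal has a vertical component, so vertical equilibrium gives:
F * sin(60) = 35
F = 35 / sin(60)
= 35 / 0.866025
= 40.41 kN

40.41 kN


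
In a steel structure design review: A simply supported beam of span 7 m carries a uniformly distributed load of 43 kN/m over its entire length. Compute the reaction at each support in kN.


Total load = w * L = 43 * 7 = 301 kN
By symmetry, each reaction R = total / 2 = 301 / 2 = 150.5 kN

150.5 kN


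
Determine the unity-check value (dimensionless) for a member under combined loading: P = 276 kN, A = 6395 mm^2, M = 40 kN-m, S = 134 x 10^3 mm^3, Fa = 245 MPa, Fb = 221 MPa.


f_a = P / A = 276000.0 / 6395 = 43.1587 MPa
f_b = M / S = 40000000.0 / 134000.0 = 298.5075 MPa
Ratio = f_a / Fa + f_b / Fb
= 43.1587 / 245 + 298.5075 / 221
= 1.5269 (dimensionless)

1.5269 (dimensionless)


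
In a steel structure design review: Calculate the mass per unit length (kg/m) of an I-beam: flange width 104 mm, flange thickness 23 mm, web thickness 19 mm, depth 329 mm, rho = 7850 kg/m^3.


A_flanges = 2 * 104 * 23 = 4784 mm^2
A_web = (329 - 2 * 23) * 19 = 5377 mm^2
A_total = 4784 + 5377 = 10161 mm^2 = 0.010161 m^2
Weight = rho * A = 7850 * 0.010161 = 79.7639 kg/m

79.7639 kg/m


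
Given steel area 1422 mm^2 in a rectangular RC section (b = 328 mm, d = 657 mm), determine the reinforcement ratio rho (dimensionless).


rho = As / (b * d)
= 1422 / (328 * 657)
= 1422 / 215496
= 0.006599 (dimensionless)

0.006599 (dimensionless)


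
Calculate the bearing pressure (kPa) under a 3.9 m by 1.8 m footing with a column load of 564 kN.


A = 3.9 * 1.8 = 7.02 m^2
q = P / A = 564 / 7.02
= 80.3419 kPa

80.3419 kPa


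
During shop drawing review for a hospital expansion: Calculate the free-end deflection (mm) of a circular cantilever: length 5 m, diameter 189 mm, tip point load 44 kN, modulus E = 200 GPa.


I = pi * d^4 / 64 = pi * 189^4 / 64 = 62635004.85 mm^4
L = 5000.0 mm, P = 44000.0 N, E = 200000.0 MPa
delta = P * L^3 / (3 * E * I)
= 44000.0 * 5000.0^3 / (3 * 200000.0 * 62635004.85)
= 146.3505 mm

146.3505 mm


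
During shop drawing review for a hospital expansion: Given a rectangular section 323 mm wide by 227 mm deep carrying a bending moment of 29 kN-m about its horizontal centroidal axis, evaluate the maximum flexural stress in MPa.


I = b * h^3 / 12 = 323 * 227^3 / 12 = 314846484.08 mm^4
y = h / 2 = 227 / 2 = 113.5 mm
M = 29 kN-m = 29000000.0 N-mm
sigma = M * y / I = 29000000.0 * 113.5 / 314846484.08
= 10.45 MPa

10.45 MPa


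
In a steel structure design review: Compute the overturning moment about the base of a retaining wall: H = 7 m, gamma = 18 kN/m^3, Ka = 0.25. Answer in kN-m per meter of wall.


Pa = 0.5 * Ka * gamma * H^2
= 0.5 * 0.25 * 18 * 7^2
= 110.25 kN/m
Arm = H / 3 = 7 / 3 = 2.3333 m
Mo = Pa * arm = Pa * H / 3 = 110.25 * 7 / 3 = 257.25 kN-m/m

257.25 kN-m/m


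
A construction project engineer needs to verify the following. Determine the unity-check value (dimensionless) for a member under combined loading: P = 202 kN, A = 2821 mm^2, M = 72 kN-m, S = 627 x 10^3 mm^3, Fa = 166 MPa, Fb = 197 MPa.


f_a = P / A = 202000.0 / 2821 = 71.6058 MPa
f_b = M / S = 72000000.0 / 627000.0 = 114.8325 MPa
Ratio = f_a / Fa + f_b / Fb
= 71.6058 / 166 + 114.8325 / 197
= 1.0143 (dimensionless)

1.0143 (dimensionless)


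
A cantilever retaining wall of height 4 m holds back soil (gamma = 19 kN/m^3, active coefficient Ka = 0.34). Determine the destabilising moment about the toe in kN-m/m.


Pa = 0.5 * Ka * gamma * H^2
= 0.5 * 0.34 * 19 * 4^2
= 51.68 kN/m
Arm = H / 3 = 4 / 3 = 1.3333 m
Mo = Pa * arm = Pa * H / 3 = 51.68 * 4 / 3 = 68.9067 kN-m/m

68.9067 kN-m/m


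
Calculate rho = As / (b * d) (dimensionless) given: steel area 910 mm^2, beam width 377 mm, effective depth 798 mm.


rho = As / (b * d)
= 910 / (377 * 798)
= 910 / 300846
= 0.003025 (dimensionless)

0.003025 (dimensionless)


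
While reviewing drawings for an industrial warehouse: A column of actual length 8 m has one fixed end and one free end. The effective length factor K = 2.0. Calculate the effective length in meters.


L_eff = K * L
= 2.0 * 8
= 16.0 m

16.0 m


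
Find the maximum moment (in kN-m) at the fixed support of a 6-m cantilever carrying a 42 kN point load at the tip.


For a cantilever with a point load at the free end:
M_max = P * L = 42 * 6 = 252 kN-m

252 kN-m


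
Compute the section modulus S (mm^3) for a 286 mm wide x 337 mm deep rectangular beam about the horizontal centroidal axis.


S = b * h^2 / 6
= 286 * 337^2 / 6
= 286 * 113569 / 6
= 5413455.67 mm^3

5413455.67 mm^3


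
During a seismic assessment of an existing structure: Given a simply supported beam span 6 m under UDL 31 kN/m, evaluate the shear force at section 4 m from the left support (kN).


R_A = w * L / 2 = 31 * 6 / 2 = 93.0 kN
V(x) = R_A - w * x = 93.0 - 31 * 4
= -31.0 kN

-31.0 kN


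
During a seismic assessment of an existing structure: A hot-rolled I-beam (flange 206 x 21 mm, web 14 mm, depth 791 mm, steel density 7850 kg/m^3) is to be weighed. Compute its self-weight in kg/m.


A_flanges = 2 * 206 * 21 = 8652 mm^2
A_web = (791 - 2 * 21) * 14 = 10486 mm^2
A_total = 8652 + 10486 = 19138 mm^2 = 0.019138 m^2
Weight = rho * A = 7850 * 0.019138 = 150.2333 kg/m

150.2333 kg/m


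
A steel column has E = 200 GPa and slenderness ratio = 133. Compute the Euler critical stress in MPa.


sigma_cr = pi^2 * E / lambda^2
= 9.8696 * 200000.0 / 133^2
= 9.8696 * 200000.0 / 17689
= 111.5903 MPa

111.5903 MPa


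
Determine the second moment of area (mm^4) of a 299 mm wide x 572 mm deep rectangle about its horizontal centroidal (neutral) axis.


I = b * h^3 / 12
= 299 * 572^3 / 12
= 299 * 187149248 / 12
= 4663135429.33 mm^4

4663135429.33 mm^4


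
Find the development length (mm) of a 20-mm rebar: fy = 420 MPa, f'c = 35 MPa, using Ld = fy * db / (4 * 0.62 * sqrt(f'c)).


Ld = (fy * db) / (4 * 0.62 * sqrt(f'c))
= (420 * 20) / (4 * 0.62 * sqrt(35))
= 8400 / 14.6719
= 572.52 mm

572.52 mm


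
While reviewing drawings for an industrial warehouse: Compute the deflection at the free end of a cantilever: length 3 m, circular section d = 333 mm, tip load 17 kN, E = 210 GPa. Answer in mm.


I = pi * d^4 / 64 = pi * 333^4 / 64 = 603596666.66 mm^4
L = 3000.0 mm, P = 17000.0 N, E = 210000.0 MPa
delta = P * L^3 / (3 * E * I)
= 17000.0 * 3000.0^3 / (3 * 210000.0 * 603596666.66)
= 1.2071 mm

1.2071 mm


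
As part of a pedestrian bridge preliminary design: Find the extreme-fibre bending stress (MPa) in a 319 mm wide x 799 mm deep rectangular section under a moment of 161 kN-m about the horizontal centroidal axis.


I = b * h^3 / 12 = 319 * 799^3 / 12 = 13559690440.08 mm^4
y = h / 2 = 799 / 2 = 399.5 mm
M = 161 kN-m = 161000000.0 N-mm
sigma = M * y / I = 161000000.0 * 399.5 / 13559690440.08
= 4.74 MPa

4.74 MPa


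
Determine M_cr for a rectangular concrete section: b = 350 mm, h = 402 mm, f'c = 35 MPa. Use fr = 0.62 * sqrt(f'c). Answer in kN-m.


fr = 0.62 * sqrt(35) = 0.62 * 5.9161 = 3.668 MPa
I = 350 * 402^3 / 12 = 1894806900.0 mm^4
y_t = 201.0 mm
M_cr = fr * I / y_t = 3.668 * 1894806900.0 / 201.0 N-mm
= 34.5776 kN-m

34.5776 kN-m


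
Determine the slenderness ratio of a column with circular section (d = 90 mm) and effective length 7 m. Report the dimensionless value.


Radius of gyration r = d / 4 = 90 / 4 = 22.5 mm
L_eff = 7000.0 mm
Slenderness ratio = L / r = 7000.0 / 22.5 = 311.11 (dimensionless)

311.11 (dimensionless)


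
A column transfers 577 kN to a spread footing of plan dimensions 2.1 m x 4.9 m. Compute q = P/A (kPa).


A = 2.1 * 4.9 = 10.29 m^2
q = P / A = 577 / 10.29
= 56.0739 kPa

56.0739 kPa


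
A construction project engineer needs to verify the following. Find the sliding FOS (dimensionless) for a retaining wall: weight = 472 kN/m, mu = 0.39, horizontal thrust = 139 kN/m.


Resisting force = mu * W = 0.39 * 472 = 184.08 kN/m
FOS = Resisting / Driving = 184.08 / 139
= 1.3243 (dimensionless)

1.3243 (dimensionless)


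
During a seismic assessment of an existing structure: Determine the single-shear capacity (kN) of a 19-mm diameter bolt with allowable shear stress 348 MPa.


A = pi * d^2 / 4 = pi * 19^2 / 4 = 283.5287 mm^2
V = f_v * A / 1000 = 348 * 283.5287 / 1000
= 98.668 kN

98.668 kN


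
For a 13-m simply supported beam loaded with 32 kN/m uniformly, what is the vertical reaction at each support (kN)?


Total load = w * L = 32 * 13 = 416 kN
By symmetry, each reaction R = total / 2 = 416 / 2 = 208.0 kN

208.0 kN


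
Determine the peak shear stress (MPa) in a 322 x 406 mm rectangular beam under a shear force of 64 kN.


A = b * h = 322 * 406 = 130732 mm^2
V = 64 kN = 64000.0 N
tau_max = 1.5 * V / A = 1.5 * 64000.0 / 130732
= 0.7343 MPa

0.7343 MPa


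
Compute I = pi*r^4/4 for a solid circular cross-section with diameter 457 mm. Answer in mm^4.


r = d / 2 = 457 / 2 = 228.5 mm
I = pi * r^4 / 4 = pi * 228.5^4 / 4
= 2141088895.12 mm^4

2141088895.12 mm^4


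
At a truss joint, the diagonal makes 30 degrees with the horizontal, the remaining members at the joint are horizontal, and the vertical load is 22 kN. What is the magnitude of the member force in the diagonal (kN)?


At the joint, only the diagonal has a vertical component, so vertical equilibrium gives:
F * sin(30) = 22
F = 22 / sin(30)
= 22 / 0.5
= 44.0 kN

44.0 kN


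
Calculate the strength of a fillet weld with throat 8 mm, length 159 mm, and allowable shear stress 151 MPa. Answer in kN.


Strength = throat * length * allowable stress
= 8 * 159 * 151 N
= 192072 N
= 192.07 kN

192.07 kN


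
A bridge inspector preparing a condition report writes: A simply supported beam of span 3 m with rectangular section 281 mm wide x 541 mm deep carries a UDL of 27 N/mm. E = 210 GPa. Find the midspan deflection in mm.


I = 281 * 541^3 / 12 = 3707804858.42 mm^4
L = 3000.0 mm, w = 27 N/mm, E = 210000.0 MPa
delta = 5 * w * L^4 / (384 * E * I)
= 5 * 27 * 3000.0^4 / (384 * 210000.0 * 3707804858.42)
= 0.0366 mm

0.0366 mm


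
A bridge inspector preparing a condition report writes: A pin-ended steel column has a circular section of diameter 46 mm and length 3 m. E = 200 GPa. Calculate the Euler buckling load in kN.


I = pi * d^4 / 64 = 219786.61 mm^4
L = 3000.0 mm
P_cr = pi^2 * E * I / L^2
= 9.8696 * 200000.0 * 219786.61 / 3000.0^2
= 48204.6 N = 48.2046 kN

48.2046 kN


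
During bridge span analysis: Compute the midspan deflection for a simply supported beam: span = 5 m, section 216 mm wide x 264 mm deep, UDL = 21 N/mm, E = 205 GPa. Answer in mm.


I = 216 * 264^3 / 12 = 331195392.0 mm^4
L = 5000.0 mm, w = 21 N/mm, E = 205000.0 MPa
delta = 5 * w * L^4 / (384 * E * I)
= 5 * 21 * 5000.0^4 / (384 * 205000.0 * 331195392.0)
= 2.5171 mm

2.5171 mm


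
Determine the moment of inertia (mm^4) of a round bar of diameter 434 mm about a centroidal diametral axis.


r = d / 2 = 434 / 2 = 217.0 mm
I = pi * r^4 / 4 = pi * 217.0^4 / 4
= 1741521405.12 mm^4

1741521405.12 mm^4


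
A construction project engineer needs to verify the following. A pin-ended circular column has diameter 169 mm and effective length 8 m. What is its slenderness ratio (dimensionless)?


Radius of gyration r = d / 4 = 169 / 4 = 42.25 mm
L_eff = 8000.0 mm
Slenderness ratio = L / r = 8000.0 / 42.25 = 189.35 (dimensionless)

189.35 (dimensionless)


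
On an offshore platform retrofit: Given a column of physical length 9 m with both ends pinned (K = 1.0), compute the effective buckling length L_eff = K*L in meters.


L_eff = K * L
= 1.0 * 9
= 9.0 m

9.0 m


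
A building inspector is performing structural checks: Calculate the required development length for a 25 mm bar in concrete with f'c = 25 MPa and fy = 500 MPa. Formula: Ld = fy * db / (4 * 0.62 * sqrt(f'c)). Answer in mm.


Ld = (fy * db) / (4 * 0.62 * sqrt(f'c))
= (500 * 25) / (4 * 0.62 * sqrt(25))
= 12500 / 12.4
= 1008.06 mm

1008.06 mm


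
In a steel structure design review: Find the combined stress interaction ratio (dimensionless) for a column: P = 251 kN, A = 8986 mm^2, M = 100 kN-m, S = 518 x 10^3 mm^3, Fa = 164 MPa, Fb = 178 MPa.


f_a = P / A = 251000.0 / 8986 = 27.9323 MPa
f_b = M / S = 100000000.0 / 518000.0 = 193.0502 MPa
Ratio = f_a / Fa + f_b / Fb
= 27.9323 / 164 + 193.0502 / 178
= 1.2549 (dimensionless)

1.2549 (dimensionless)


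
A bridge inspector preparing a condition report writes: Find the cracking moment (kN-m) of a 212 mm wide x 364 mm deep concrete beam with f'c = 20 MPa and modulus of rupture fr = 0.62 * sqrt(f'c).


fr = 0.62 * sqrt(20) = 0.62 * 4.4721 = 2.7727 MPa
I = 212 * 364^3 / 12 = 852037610.67 mm^4
y_t = 182.0 mm
M_cr = fr * I / y_t = 2.7727 * 852037610.67 / 182.0 N-mm
= 12.9806 kN-m

12.9806 kN-m


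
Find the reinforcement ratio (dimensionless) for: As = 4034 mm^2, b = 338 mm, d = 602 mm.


rho = As / (b * d)
= 4034 / (338 * 602)
= 4034 / 203476
= 0.019825 (dimensionless)

0.019825 (dimensionless)


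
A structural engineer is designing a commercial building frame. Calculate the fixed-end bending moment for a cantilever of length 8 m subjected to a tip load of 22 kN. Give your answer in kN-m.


For a cantilever with a point load at the free end:
M_max = P * L = 22 * 8 = 176 kN-m

176 kN-m


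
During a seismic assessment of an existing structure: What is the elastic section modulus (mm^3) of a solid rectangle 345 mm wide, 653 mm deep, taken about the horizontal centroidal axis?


S = b * h^2 / 6
= 345 * 653^2 / 6
= 345 * 426409 / 6
= 24518517.5 mm^3

24518517.5 mm^3


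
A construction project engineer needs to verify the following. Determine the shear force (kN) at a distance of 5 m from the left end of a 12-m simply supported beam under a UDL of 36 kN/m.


R_A = w * L / 2 = 36 * 12 / 2 = 216.0 kN
V(x) = R_A - w * x = 216.0 - 36 * 5
= 36.0 kN

36.0 kN


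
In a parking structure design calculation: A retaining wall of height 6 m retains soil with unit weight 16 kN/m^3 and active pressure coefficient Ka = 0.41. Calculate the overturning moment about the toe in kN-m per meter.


Pa = 0.5 * Ka * gamma * H^2
= 0.5 * 0.41 * 16 * 6^2
= 118.08 kN/m
Arm = H / 3 = 6 / 3 = 2.0 m
Mo = Pa * arm = Pa * H / 3 = 118.08 * 6 / 3 = 236.16 kN-m/m

236.16 kN-m/m


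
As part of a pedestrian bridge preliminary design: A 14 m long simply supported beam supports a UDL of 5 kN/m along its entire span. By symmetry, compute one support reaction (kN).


Total load = w * L = 5 * 14 = 70 kN
By symmetry, each reaction R = total / 2 = 70 / 2 = 35.0 kN

35.0 kN


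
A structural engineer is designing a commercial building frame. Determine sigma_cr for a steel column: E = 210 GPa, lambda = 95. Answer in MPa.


sigma_cr = pi^2 * E / lambda^2
= 9.8696 * 210000.0 / 95^2
= 9.8696 * 210000.0 / 9025
= 229.6528 MPa

229.6528 MPa


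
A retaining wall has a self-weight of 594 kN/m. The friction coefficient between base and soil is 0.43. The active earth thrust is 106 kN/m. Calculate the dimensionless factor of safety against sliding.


Resisting force = mu * W = 0.43 * 594 = 255.42 kN/m
FOS = Resisting / Driving = 255.42 / 106
= 2.4096 (dimensionless)

2.4096 (dimensionless)


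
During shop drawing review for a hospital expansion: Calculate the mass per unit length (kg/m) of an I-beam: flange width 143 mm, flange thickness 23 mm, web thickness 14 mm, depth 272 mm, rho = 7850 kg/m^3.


A_flanges = 2 * 143 * 23 = 6578 mm^2
A_web = (272 - 2 * 23) * 14 = 3164 mm^2
A_total = 6578 + 3164 = 9742 mm^2 = 0.009742 m^2
Weight = rho * A = 7850 * 0.009742 = 76.4747 kg/m

76.4747 kg/m


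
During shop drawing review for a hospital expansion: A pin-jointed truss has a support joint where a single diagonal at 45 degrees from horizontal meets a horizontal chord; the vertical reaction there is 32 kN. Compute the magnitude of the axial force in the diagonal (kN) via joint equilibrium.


At the joint, only the diagonal has a vertical component, so vertical equilibrium gives:
F * sin(45) = 32
F = 32 / sin(45)
= 32 / 0.707107
= 45.25 kN

45.25 kN


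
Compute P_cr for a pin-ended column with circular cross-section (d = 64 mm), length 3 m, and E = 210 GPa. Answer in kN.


I = pi * d^4 / 64 = 823549.66 mm^4
L = 3000.0 mm
P_cr = pi^2 * E * I / L^2
= 9.8696 * 210000.0 * 823549.66 / 3000.0^2
= 189655.89 N = 189.6559 kN

189.6559 kN


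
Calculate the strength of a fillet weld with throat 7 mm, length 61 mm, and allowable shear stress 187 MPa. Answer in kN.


Strength = throat * length * allowable stress
= 7 * 61 * 187 N
= 79849 N
= 79.85 kN

79.85 kN


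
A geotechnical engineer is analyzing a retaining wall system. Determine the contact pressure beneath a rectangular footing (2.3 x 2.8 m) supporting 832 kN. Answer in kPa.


A = 2.3 * 2.8 = 6.44 m^2
q = P / A = 832 / 6.44
= 129.1925 kPa

129.1925 kPa


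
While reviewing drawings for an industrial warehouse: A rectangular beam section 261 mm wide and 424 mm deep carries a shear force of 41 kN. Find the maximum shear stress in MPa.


A = b * h = 261 * 424 = 110664 mm^2
V = 41 kN = 41000.0 N
tau_max = 1.5 * V / A = 1.5 * 41000.0 / 110664
= 0.5557 MPa

0.5557 MPa


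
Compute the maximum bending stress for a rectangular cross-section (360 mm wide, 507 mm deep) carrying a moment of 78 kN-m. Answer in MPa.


I = b * h^3 / 12 = 360 * 507^3 / 12 = 3909715290.0 mm^4
y = h / 2 = 507 / 2 = 253.5 mm
M = 78 kN-m = 78000000.0 N-mm
sigma = M * y / I = 78000000.0 * 253.5 / 3909715290.0
= 5.06 MPa

5.06 MPa


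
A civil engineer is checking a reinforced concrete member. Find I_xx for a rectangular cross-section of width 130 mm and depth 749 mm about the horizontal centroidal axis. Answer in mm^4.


I = b * h^3 / 12
= 130 * 749^3 / 12
= 130 * 420189749 / 12
= 4552055614.17 mm^4

4552055614.17 mm^4


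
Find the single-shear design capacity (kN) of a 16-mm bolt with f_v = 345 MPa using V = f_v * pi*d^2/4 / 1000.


A = pi * d^2 / 4 = pi * 16^2 / 4 = 201.0619 mm^2
V = f_v * A / 1000 = 345 * 201.0619 / 1000
= 69.3664 kN

69.3664 kN


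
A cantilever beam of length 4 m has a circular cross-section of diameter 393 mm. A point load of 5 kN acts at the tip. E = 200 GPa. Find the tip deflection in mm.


I = pi * d^4 / 64 = pi * 393^4 / 64 = 1170954716.44 mm^4
L = 4000.0 mm, P = 5000.0 N, E = 200000.0 MPa
delta = P * L^3 / (3 * E * I)
= 5000.0 * 4000.0^3 / (3 * 200000.0 * 1170954716.44)
= 0.4555 mm

0.4555 mm


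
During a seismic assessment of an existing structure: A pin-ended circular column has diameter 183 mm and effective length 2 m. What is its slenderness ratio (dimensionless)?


Radius of gyration r = d / 4 = 183 / 4 = 45.75 mm
L_eff = 2000.0 mm
Slenderness ratio = L / r = 2000.0 / 45.75 = 43.72 (dimensionless)

43.72 (dimensionless)


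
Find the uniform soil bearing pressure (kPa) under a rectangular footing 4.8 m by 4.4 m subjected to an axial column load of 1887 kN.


A = 4.8 * 4.4 = 21.12 m^2
q = P / A = 1887 / 21.12
= 89.3466 kPa

89.3466 kPa


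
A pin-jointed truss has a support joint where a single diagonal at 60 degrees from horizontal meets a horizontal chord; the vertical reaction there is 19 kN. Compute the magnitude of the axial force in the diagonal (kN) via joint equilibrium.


At the joint, only the diagonal has a vertical component, so vertical equilibrium gives:
F * sin(60) = 19
F = 19 / sin(60)
= 19 / 0.866025
= 21.94 kN

21.94 kN


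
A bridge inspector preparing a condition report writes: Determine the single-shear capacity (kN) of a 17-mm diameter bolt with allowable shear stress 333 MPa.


A = pi * d^2 / 4 = pi * 17^2 / 4 = 226.9801 mm^2
V = f_v * A / 1000 = 333 * 226.9801 / 1000
= 75.5844 kN

75.5844 kN


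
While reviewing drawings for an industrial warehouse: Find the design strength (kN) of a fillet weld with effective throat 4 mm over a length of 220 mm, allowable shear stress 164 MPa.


Strength = throat * length * allowable stress
= 4 * 220 * 164 N
= 144320 N
= 144.32 kN

144.32 kN


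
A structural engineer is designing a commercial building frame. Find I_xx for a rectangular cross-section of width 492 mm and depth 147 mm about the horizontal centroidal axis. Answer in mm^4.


I = b * h^3 / 12
= 492 * 147^3 / 12
= 492 * 3176523 / 12
= 130237443.0 mm^4

130237443.0 mm^4


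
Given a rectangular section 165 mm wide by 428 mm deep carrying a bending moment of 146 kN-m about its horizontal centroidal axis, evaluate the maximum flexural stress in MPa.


I = b * h^3 / 12 = 165 * 428^3 / 12 = 1078037840.0 mm^4
y = h / 2 = 428 / 2 = 214.0 mm
M = 146 kN-m = 146000000.0 N-mm
sigma = M * y / I = 146000000.0 * 214.0 / 1078037840.0
= 28.98 MPa

28.98 MPa


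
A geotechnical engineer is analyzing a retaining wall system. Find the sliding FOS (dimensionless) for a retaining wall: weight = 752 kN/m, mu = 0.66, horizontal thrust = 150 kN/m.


Resisting force = mu * W = 0.66 * 752 = 496.32 kN/m
FOS = Resisting / Driving = 496.32 / 150
= 3.3088 (dimensionless)

3.3088 (dimensionless)


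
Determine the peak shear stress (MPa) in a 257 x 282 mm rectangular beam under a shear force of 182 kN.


A = b * h = 257 * 282 = 72474 mm^2
V = 182 kN = 182000.0 N
tau_max = 1.5 * V / A = 1.5 * 182000.0 / 72474
= 3.7669 MPa

3.7669 MPa


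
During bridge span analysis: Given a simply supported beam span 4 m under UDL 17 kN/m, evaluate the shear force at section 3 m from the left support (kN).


R_A = w * L / 2 = 17 * 4 / 2 = 34.0 kN
V(x) = R_A - w * x = 34.0 - 17 * 3
= -17.0 kN

-17.0 kN


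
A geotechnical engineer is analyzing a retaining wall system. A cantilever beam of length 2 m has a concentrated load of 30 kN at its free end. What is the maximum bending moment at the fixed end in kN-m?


For a cantilever with a point load at the free end:
M_max = P * L = 30 * 2 = 60 kN-m

60 kN-m


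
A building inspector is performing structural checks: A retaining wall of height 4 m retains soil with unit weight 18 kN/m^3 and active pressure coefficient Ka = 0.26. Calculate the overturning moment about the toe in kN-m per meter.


Pa = 0.5 * Ka * gamma * H^2
= 0.5 * 0.26 * 18 * 4^2
= 37.44 kN/m
Arm = H / 3 = 4 / 3 = 1.3333 m
Mo = Pa * arm = Pa * H / 3 = 37.44 * 4 / 3 = 49.92 kN-m/m

49.92 kN-m/m


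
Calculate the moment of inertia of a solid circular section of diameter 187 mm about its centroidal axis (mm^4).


r = d / 2 = 187 / 2 = 93.5 mm
I = pi * r^4 / 4 = pi * 93.5^4 / 4
= 60025574.43 mm^4

60025574.43 mm^4


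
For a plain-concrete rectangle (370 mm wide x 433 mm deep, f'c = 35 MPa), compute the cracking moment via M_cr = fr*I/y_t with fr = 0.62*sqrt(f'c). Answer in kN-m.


fr = 0.62 * sqrt(35) = 0.62 * 5.9161 = 3.668 MPa
I = 370 * 433^3 / 12 = 2503134390.83 mm^4
y_t = 216.5 mm
M_cr = fr * I / y_t = 3.668 * 2503134390.83 / 216.5 N-mm
= 42.4084 kN-m

42.4084 kN-m


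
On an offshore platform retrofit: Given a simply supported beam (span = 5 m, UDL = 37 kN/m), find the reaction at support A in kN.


Total load = w * L = 37 * 5 = 185 kN
By symmetry, each reaction R = total / 2 = 185 / 2 = 92.5 kN

92.5 kN


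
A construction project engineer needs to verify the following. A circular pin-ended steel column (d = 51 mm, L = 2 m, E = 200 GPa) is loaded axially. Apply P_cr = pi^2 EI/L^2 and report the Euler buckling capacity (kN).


I = pi * d^4 / 64 = 332086.03 mm^4
L = 2000.0 mm
P_cr = pi^2 * E * I / L^2
= 9.8696 * 200000.0 * 332086.03 / 2000.0^2
= 163877.89 N = 163.8779 kN

163.8779 kN


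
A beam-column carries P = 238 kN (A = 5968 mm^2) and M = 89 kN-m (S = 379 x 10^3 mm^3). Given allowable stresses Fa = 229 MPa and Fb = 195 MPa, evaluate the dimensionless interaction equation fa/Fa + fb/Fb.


f_a = P / A = 238000.0 / 5968 = 39.8794 MPa
f_b = M / S = 89000000.0 / 379000.0 = 234.8285 MPa
Ratio = f_a / Fa + f_b / Fb
= 39.8794 / 229 + 234.8285 / 195
= 1.3784 (dimensionless)

1.3784 (dimensionless)


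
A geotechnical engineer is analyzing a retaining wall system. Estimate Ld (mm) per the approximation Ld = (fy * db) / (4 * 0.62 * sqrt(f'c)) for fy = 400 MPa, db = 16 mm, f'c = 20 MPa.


Ld = (fy * db) / (4 * 0.62 * sqrt(f'c))
= (400 * 16) / (4 * 0.62 * sqrt(20))
= 6400 / 11.0909
= 577.05 mm

577.05 mm


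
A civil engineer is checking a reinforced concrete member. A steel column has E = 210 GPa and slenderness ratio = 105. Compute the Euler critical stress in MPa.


sigma_cr = pi^2 * E / lambda^2
= 9.8696 * 210000.0 / 105^2
= 9.8696 * 210000.0 / 11025
= 187.9925 MPa

187.9925 MPa


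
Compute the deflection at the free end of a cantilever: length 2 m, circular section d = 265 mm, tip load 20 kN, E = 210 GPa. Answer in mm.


I = pi * d^4 / 64 = pi * 265^4 / 64 = 242076925.22 mm^4
L = 2000.0 mm, P = 20000.0 N, E = 210000.0 MPa
delta = P * L^3 / (3 * E * I)
= 20000.0 * 2000.0^3 / (3 * 210000.0 * 242076925.22)
= 1.0491 mm

1.0491 mm


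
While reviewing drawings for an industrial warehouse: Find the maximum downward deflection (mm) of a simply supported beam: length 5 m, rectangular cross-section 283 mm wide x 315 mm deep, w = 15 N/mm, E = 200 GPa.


I = 283 * 315^3 / 12 = 737117718.75 mm^4
L = 5000.0 mm, w = 15 N/mm, E = 200000.0 MPa
delta = 5 * w * L^4 / (384 * E * I)
= 5 * 15 * 5000.0^4 / (384 * 200000.0 * 737117718.75)
= 0.828 mm

0.828 mm


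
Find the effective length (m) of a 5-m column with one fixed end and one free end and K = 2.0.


L_eff = K * L
= 2.0 * 5
= 10.0 m

10.0 m


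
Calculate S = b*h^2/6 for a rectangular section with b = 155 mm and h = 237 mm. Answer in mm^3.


S = b * h^2 / 6
= 155 * 237^2 / 6
= 155 * 56169 / 6
= 1451032.5 mm^3

1451032.5 mm^3


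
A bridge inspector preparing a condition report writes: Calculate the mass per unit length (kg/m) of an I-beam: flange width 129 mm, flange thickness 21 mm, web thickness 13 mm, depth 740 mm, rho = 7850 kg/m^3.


A_flanges = 2 * 129 * 21 = 5418 mm^2
A_web = (740 - 2 * 21) * 13 = 9074 mm^2
A_total = 5418 + 9074 = 14492 mm^2 = 0.014492 m^2
Weight = rho * A = 7850 * 0.014492 = 113.7622 kg/m

113.7622 kg/m


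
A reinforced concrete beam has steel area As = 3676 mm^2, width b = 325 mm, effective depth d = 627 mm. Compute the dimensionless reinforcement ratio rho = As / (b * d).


rho = As / (b * d)
= 3676 / (325 * 627)
= 3676 / 203775
= 0.01804 (dimensionless)

0.01804 (dimensionless)


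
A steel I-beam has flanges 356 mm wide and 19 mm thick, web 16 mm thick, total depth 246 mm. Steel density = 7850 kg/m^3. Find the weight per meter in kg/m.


A_flanges = 2 * 356 * 19 = 13528 mm^2
A_web = (246 - 2 * 19) * 16 = 3328 mm^2
A_total = 13528 + 3328 = 16856 mm^2 = 0.016856 m^2
Weight = rho * A = 7850 * 0.016856 = 132.3196 kg/m

132.3196 kg/m


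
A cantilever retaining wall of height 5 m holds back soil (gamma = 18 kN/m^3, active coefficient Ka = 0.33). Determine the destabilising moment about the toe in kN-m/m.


Pa = 0.5 * Ka * gamma * H^2
= 0.5 * 0.33 * 18 * 5^2
= 74.25 kN/m
Arm = H / 3 = 5 / 3 = 1.6667 m
Mo = Pa * arm = Pa * H / 3 = 74.25 * 5 / 3 = 123.75 kN-m/m

123.75 kN-m/m


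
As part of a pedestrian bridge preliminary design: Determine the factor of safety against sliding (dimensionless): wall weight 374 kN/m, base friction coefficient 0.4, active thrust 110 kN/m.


Resisting force = mu * W = 0.4 * 374 = 149.6 kN/m
FOS = Resisting / Driving = 149.6 / 110
= 1.36 (dimensionless)

1.36 (dimensionless)


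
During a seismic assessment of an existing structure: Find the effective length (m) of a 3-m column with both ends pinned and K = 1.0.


L_eff = K * L
= 1.0 * 3
= 3.0 m

3.0 m


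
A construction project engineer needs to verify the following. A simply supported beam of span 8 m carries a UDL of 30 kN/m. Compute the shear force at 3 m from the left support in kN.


R_A = w * L / 2 = 30 * 8 / 2 = 120.0 kN
V(x) = R_A - w * x = 120.0 - 30 * 3
= 30.0 kN

30.0 kN


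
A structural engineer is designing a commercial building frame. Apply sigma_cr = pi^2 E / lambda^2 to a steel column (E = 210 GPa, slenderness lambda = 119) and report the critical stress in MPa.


sigma_cr = pi^2 * E / lambda^2
= 9.8696 * 210000.0 / 119^2
= 9.8696 * 210000.0 / 14161
= 146.3609 MPa

146.3609 MPa


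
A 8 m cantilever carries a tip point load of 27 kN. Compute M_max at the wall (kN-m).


For a cantilever with a point load at the free end:
M_max = P * L = 27 * 8 = 216 kN-m

216 kN-m


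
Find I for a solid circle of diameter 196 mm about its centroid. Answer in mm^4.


r = d / 2 = 196 / 2 = 98.0 mm
I = pi * r^4 / 4 = pi * 98.0^4 / 4
= 72442625.88 mm^4

72442625.88 mm^4


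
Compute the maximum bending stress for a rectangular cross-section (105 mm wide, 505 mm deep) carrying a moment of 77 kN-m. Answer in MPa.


I = b * h^3 / 12 = 105 * 505^3 / 12 = 1126891718.75 mm^4
y = h / 2 = 505 / 2 = 252.5 mm
M = 77 kN-m = 77000000.0 N-mm
sigma = M * y / I = 77000000.0 * 252.5 / 1126891718.75
= 17.25 MPa

17.25 MPa


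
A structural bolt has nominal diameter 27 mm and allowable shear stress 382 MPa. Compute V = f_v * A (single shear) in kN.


A = pi * d^2 / 4 = pi * 27^2 / 4 = 572.5553 mm^2
V = f_v * A / 1000 = 382 * 572.5553 / 1000
= 218.7161 kN

218.7161 kN


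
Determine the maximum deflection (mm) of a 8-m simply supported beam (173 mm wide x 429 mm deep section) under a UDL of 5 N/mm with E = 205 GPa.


I = 173 * 429^3 / 12 = 1138247574.75 mm^4
L = 8000.0 mm, w = 5 N/mm, E = 205000.0 MPa
delta = 5 * w * L^4 / (384 * E * I)
= 5 * 5 * 8000.0^4 / (384 * 205000.0 * 1138247574.75)
= 1.1428 mm

1.1428 mm


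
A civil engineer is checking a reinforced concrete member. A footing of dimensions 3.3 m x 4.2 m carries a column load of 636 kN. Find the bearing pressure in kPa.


A = 3.3 * 4.2 = 13.86 m^2
q = P / A = 636 / 13.86
= 45.8874 kPa

45.8874 kPa


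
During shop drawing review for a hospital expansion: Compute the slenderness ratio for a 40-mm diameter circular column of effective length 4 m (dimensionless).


Radius of gyration r = d / 4 = 40 / 4 = 10.0 mm
L_eff = 4000.0 mm
Slenderness ratio = L / r = 4000.0 / 10.0 = 400.0 (dimensionless)

400.0 (dimensionless)


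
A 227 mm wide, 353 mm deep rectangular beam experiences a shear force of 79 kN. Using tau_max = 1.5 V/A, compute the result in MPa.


A = b * h = 227 * 353 = 80131 mm^2
V = 79 kN = 79000.0 N
tau_max = 1.5 * V / A = 1.5 * 79000.0 / 80131
= 1.4788 MPa

1.4788 MPa


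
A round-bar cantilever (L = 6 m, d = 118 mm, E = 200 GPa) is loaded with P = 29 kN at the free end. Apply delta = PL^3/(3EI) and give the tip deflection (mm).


I = pi * d^4 / 64 = pi * 118^4 / 64 = 9516953.07 mm^4
L = 6000.0 mm, P = 29000.0 N, E = 200000.0 MPa
delta = P * L^3 / (3 * E * I)
= 29000.0 * 6000.0^3 / (3 * 200000.0 * 9516953.07)
= 1096.9898 mm

1096.9898 mm


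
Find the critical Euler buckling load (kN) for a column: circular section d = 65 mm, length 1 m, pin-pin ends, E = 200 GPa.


I = pi * d^4 / 64 = 876240.51 mm^4
L = 1000.0 mm
P_cr = pi^2 * E * I / L^2
= 9.8696 * 200000.0 * 876240.51 / 1000.0^2
= 1729629.43 N = 1729.6294 kN

1729.6294 kN


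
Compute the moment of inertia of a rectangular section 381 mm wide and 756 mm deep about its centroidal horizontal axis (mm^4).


I = b * h^3 / 12
= 381 * 756^3 / 12
= 381 * 432081216 / 12
= 13718578608.0 mm^4

13718578608.0 mm^4


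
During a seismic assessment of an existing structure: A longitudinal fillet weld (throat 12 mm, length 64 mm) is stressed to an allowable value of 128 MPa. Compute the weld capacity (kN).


Strength = throat * length * allowable stress
= 12 * 64 * 128 N
= 98304 N
= 98.3 kN

98.3 kN


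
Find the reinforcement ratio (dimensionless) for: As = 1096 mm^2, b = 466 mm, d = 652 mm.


rho = As / (b * d)
= 1096 / (466 * 652)
= 1096 / 303832
= 0.003607 (dimensionless)

0.003607 (dimensionless)


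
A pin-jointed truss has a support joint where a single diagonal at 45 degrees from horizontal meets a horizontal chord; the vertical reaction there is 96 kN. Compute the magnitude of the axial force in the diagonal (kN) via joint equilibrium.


At the joint, only the diagonal has a vertical component, so vertical equilibrium gives:
F * sin(45) = 96
F = 96 / sin(45)
= 96 / 0.707107
= 135.76 kN

135.76 kN


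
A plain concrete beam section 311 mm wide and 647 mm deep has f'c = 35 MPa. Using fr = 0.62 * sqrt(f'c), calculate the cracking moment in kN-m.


fr = 0.62 * sqrt(35) = 0.62 * 5.9161 = 3.668 MPa
I = 311 * 647^3 / 12 = 7019270596.08 mm^4
y_t = 323.5 mm
M_cr = fr * I / y_t = 3.668 * 7019270596.08 / 323.5 N-mm
= 79.5872 kN-m

79.5872 kN-m


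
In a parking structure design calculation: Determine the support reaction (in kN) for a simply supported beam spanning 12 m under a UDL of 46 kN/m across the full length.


Total load = w * L = 46 * 12 = 552 kN
By symmetry, each reaction R = total / 2 = 552 / 2 = 276.0 kN

276.0 kN
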